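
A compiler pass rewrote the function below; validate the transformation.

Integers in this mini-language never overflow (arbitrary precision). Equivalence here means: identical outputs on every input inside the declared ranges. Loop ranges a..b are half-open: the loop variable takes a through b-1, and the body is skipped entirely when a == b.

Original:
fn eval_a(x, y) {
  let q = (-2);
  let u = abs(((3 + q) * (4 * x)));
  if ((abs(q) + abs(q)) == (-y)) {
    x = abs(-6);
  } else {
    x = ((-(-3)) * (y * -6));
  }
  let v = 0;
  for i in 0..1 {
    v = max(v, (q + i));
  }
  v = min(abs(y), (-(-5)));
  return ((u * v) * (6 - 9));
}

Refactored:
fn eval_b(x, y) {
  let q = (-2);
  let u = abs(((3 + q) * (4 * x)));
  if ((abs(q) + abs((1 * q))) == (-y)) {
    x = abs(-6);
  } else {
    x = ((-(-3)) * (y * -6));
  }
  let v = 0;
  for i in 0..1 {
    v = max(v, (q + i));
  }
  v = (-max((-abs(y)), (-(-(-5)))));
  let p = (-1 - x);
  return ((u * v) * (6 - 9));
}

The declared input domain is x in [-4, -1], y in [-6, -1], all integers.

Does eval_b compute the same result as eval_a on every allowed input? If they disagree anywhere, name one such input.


Changes here: local variable names differ; statement counts differ; min/max/abs usage differs; arithmetic usage differs; constant usage differs; the full 24-point sweep finds no disagreement.
verdict: equivalent


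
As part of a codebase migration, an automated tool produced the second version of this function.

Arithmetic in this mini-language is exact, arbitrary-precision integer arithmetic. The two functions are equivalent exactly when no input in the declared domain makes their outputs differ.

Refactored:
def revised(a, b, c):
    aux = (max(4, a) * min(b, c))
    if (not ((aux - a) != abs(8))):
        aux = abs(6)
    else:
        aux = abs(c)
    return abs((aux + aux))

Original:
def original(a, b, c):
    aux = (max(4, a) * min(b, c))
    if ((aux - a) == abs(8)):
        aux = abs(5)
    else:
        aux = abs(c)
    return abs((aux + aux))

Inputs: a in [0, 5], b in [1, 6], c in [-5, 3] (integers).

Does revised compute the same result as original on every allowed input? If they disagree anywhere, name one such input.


Evaluate both at a=0, b=2, c=2.
original: aux becomes 8; next ((aux - a) == abs(8)) evaluates to true; next aux becomes 5; next final value 10
revised: aux becomes 8; next (not ((aux - a) != abs(8))) evaluates to true; next aux becomes 6; next final value 12
10 vs 12 — the two versions disagree here.
verdict: not equivalent; witness: a=0, b=2, c=2


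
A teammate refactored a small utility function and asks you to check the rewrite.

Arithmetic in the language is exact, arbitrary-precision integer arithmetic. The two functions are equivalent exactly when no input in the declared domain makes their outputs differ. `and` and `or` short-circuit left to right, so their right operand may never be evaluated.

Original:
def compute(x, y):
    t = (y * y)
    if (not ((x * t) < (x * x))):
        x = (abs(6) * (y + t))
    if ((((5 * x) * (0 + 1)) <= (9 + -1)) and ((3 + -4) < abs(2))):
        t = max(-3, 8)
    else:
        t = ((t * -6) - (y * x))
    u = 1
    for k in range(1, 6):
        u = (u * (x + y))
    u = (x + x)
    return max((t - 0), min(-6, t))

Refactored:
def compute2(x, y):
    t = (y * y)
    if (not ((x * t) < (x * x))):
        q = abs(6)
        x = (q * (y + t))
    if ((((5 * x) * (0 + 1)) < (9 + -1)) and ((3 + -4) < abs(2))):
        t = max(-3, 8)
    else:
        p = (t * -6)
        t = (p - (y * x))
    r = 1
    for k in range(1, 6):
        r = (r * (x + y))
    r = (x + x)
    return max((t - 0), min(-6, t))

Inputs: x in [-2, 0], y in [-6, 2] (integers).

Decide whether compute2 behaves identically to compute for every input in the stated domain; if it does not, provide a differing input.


The edit looks behavioral (`(((5 * x) * (0 + 1)) <= (9 + -1))` became `(((5 * x) * (0 + 1)) < (9 + -1))`), but over these ranges it never changes the outcome.
One worked example (x=0, y=-6) — compute: t=36, then (not ((x * t) < (x * x))) is true, then x=180, then ((((5 * x) * (0 + 1)) <= (9 + -1)) and ((3 + -4) < abs(2))) is false, then t=864, then u=1, then (k=1), then u=174, then (k=2), then u=30276, then (k=3), then u=5268024, then (k=4), then u=916636176, then (k=5), then u=159494694624, then u=360, then returns 864; compute2: t=36, then (not ((x * t) < (x * x))) is true, then q=6, then x=180, then ((((5 * x) * (0 + 1)) < (9 + -1)) and ((3 + -4) < abs(2))) is false, then p=-216, then t=864, then r=1, then (k=1), then r=174, then (k=2), then r=30276, then (k=3), then r=5268024, then (k=4), then r=916636176, then (k=5), then r=159494694624, then r=360, then returns 864; agreement on 864.
An exhaustive pass over the 27 declared inputs shows identical outputs.
verdict: equivalent


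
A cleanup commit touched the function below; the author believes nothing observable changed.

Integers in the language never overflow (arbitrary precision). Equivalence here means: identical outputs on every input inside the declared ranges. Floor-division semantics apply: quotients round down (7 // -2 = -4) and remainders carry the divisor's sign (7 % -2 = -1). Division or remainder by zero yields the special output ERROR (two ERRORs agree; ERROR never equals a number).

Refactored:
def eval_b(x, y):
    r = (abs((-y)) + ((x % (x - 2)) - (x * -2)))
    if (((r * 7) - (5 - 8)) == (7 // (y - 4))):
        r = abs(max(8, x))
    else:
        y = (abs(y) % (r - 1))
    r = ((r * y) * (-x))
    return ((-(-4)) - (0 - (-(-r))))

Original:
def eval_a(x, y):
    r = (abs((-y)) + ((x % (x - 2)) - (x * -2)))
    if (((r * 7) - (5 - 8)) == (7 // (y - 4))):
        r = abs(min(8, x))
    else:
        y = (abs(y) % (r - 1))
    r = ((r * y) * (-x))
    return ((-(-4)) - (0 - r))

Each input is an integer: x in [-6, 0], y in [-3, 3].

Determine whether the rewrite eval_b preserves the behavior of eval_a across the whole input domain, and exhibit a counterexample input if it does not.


Run the pair on x=-1, y=2.
eval_a: r becomes -1; next (((r * 7) - (5 - 8)) == (7 // (y - 4))) evaluates to true; next r becomes 1; next r becomes 2; next final value 6
eval_b: r becomes -1; next (((r * 7) - (5 - 8)) == (7 // (y - 4))) evaluates to true; next r becomes 8; next r becomes 16; next final value 20
6 != 20, so the rewrite changes behavior.
verdict: not equivalent; witness: x=-1, y=2


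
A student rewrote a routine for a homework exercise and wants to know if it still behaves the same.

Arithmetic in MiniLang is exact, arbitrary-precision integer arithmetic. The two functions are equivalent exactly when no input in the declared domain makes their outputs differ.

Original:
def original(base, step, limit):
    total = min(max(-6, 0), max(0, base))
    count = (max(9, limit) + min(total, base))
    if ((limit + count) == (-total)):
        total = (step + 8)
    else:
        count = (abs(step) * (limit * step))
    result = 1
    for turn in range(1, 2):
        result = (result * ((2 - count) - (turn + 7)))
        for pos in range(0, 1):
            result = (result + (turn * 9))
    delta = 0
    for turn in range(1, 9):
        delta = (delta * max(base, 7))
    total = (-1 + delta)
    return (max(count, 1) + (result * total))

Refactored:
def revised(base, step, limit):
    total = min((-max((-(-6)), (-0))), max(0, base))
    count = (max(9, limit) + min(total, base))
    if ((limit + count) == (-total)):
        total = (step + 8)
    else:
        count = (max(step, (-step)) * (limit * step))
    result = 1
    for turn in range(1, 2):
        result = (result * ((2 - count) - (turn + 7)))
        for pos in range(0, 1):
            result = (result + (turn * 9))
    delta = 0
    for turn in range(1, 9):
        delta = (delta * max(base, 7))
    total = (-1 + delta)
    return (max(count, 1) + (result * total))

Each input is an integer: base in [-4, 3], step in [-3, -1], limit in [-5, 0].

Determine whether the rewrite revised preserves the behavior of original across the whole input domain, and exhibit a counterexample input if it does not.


Not equivalent: base=-4, step=-3, limit=-5 separates them (7 vs 87).
original: total := 0 | count := 5 | ((limit + count) == (-total)): true | total := 5 | result := 1 | iter turn=1: | result := -11 | iter pos=0: | result := -2 | delta := 0 | iter turn=1: | delta := 0 | iter turn=2: | delta := 0 | iter turn=3: | delta := 0 | iter turn=4: | delta := 0 | iter turn=5: | delta := 0 | iter turn=6: | delta := 0 | iter turn=7: | delta := 0 | iter turn=8: | delta := 0 | total := -1 | result 7
revised: total := -6 | count := 3 | ((limit + count) == (-total)): false | count := 45 | result := 1 | iter turn=1: | result := -51 | iter pos=0: | result := -42 | delta := 0 | iter turn=1: | delta := 0 | iter turn=2: | delta := 0 | iter turn=3: | delta := 0 | iter turn=4: | delta := 0 | iter turn=5: | delta := 0 | iter turn=6: | delta := 0 | iter turn=7: | delta := 0 | iter turn=8: | delta := 0 | total := -1 | result 87
verdict: not equivalent; witness: base=-4, step=-3, limit=-5


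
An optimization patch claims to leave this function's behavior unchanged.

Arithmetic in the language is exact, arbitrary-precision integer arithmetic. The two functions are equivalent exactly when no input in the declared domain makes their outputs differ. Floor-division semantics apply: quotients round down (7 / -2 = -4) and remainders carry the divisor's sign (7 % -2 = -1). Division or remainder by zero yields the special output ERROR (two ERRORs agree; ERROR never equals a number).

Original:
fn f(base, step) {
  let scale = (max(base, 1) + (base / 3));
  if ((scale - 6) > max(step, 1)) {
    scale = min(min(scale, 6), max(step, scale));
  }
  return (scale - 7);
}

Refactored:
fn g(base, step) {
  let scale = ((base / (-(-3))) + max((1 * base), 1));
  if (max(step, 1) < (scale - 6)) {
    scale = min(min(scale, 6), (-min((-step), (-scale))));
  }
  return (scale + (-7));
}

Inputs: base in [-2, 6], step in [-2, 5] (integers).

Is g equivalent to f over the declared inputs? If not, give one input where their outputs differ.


Changes here: arithmetic usage differs, and min/max/abs usage differs, and comparison usage differs, and constant usage differs; the full 72-point sweep finds no disagreement.
verdict: equivalent


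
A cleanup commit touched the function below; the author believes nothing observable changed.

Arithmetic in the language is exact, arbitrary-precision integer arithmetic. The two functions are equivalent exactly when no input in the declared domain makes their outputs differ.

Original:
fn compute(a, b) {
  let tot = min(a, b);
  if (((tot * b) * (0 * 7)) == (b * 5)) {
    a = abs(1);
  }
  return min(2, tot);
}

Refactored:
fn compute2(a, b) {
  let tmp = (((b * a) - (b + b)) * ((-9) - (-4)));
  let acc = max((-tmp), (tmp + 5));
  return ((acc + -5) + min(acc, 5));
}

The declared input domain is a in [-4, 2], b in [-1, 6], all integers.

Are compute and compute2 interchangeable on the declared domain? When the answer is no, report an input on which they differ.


These are not equivalent — on a=-4, b=-1 the outputs split (-4 vs 30).
compute: tot = -4; (((tot * b) * (0 * 7)) == (b * 5)) -> false; return -4
compute2: tmp = -30; acc = 30; return 30
verdict: not equivalent; witness: a=-4, b=-1


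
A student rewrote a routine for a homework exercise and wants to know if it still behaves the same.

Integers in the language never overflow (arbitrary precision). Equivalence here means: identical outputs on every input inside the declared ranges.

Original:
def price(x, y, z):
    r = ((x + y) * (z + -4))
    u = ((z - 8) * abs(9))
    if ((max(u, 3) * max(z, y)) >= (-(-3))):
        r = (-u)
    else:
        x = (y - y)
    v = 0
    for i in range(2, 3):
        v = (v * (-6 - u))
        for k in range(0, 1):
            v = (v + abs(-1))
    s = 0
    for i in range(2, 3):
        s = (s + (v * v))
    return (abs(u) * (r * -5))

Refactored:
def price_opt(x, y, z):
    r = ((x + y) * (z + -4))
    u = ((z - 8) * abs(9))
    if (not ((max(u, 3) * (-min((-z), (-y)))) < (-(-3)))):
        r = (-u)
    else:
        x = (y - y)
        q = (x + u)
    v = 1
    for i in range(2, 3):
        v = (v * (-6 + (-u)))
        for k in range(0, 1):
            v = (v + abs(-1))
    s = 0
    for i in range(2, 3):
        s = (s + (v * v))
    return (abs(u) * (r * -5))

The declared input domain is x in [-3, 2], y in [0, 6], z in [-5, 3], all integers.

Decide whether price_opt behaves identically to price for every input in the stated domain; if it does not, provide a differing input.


The edit looks behavioral (`0` became `1`), but over these ranges it never changes the outcome.
Tracing x=1, y=2, z=3: price: r becomes -3; next u becomes -45; next ((max(u, 3) * max(z, y)) >= (-(-3))) evaluates to true; next r becomes 45; next v becomes 0; next at i=2:; next v becomes 0; next at k=0:; next v becomes 1; next s becomes 0; next at i=2:; next s becomes 1; next final value -10125 | price_opt: r becomes -3; next u becomes -45; next (not ((max(u, 3) * (-min((-z), (-y)))) < (-(-3)))) evaluates to true; next r becomes 45; next v becomes 1; next at i=2:; next v becomes 39; next at k=0:; next v becomes 40; next s becomes 0; next at i=2:; next s becomes 1600; next final value -10125 — matching result -10125.
Checked all 378 inputs in the declared domain: the outputs agree on every one.
verdict: equivalent


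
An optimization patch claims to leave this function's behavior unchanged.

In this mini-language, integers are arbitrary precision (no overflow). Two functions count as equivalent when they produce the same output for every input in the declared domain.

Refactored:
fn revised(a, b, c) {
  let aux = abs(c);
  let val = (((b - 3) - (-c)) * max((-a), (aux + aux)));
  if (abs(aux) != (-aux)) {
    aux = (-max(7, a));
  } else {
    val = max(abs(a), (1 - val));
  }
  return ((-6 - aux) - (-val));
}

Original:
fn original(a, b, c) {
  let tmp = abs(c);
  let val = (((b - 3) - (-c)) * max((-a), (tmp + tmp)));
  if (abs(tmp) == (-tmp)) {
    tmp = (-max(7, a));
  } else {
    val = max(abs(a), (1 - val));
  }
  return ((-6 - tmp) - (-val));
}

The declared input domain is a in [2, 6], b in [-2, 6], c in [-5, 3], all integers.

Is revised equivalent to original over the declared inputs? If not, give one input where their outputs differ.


Take a=2, b=-2, c=-5.
original: tmp becomes 5; next val becomes -100; next (abs(tmp) == (-tmp)) evaluates to false; next val becomes 101; next final value 90
revised: aux becomes 5; next val becomes -100; next (abs(aux) != (-aux)) evaluates to true; next aux becomes -7; next final value -99
90 against -99: the behavior changed.
verdict: not equivalent; witness: a=2, b=-2, c=-5


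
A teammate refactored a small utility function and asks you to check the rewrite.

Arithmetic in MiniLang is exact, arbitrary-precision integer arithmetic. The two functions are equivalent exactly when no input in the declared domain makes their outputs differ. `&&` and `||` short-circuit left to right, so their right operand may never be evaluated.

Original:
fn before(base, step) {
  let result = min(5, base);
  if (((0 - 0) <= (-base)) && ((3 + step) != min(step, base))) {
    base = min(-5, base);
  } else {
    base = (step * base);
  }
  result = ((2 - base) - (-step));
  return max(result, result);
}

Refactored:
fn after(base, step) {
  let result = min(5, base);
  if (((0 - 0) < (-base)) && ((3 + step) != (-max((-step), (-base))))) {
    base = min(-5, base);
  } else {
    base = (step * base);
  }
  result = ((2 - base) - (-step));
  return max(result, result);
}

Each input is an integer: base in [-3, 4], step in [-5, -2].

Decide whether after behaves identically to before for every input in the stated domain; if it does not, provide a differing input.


Not equivalent: base=0, step=-5 separates them (2 vs -3).
before: result=0, then (((0 - 0) <= (-base)) && ((3 + step) != min(step, base))) is true, then base=-5, then result=2, then returns 2
after: result=0, then (((0 - 0) < (-base)) && ((3 + step) != (-max((-step), (-base))))) is false, then base=0, then result=-3, then returns -3
verdict: not equivalent; witness: base=0, step=-5


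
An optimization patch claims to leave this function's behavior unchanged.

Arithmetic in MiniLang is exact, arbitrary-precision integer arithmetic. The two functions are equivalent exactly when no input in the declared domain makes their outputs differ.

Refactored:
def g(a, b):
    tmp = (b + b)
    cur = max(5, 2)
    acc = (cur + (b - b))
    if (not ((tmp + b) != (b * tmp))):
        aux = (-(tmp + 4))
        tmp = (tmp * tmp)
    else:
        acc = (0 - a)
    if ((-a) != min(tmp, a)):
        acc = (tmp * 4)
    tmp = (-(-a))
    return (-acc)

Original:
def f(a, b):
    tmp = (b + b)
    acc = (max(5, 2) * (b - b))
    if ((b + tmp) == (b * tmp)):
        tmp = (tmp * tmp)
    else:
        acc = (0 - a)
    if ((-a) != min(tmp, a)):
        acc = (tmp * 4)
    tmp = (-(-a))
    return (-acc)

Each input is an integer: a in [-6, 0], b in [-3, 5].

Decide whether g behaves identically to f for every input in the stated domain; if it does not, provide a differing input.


Not equivalent: a=0, b=0 separates them (0 vs -5).
f: tmp becomes 0; next acc becomes 0; next ((b + tmp) == (b * tmp)) evaluates to true; next tmp becomes 0; next ((-a) != min(tmp, a)) evaluates to false; next tmp becomes 0; next final value 0
g: tmp becomes 0; next cur becomes 5; next acc becomes 5; next (not ((tmp + b) != (b * tmp))) evaluates to true; next aux becomes -4; next tmp becomes 0; next ((-a) != min(tmp, a)) evaluates to false; next tmp becomes 0; next final value -5
verdict: not equivalent; witness: a=0, b=0


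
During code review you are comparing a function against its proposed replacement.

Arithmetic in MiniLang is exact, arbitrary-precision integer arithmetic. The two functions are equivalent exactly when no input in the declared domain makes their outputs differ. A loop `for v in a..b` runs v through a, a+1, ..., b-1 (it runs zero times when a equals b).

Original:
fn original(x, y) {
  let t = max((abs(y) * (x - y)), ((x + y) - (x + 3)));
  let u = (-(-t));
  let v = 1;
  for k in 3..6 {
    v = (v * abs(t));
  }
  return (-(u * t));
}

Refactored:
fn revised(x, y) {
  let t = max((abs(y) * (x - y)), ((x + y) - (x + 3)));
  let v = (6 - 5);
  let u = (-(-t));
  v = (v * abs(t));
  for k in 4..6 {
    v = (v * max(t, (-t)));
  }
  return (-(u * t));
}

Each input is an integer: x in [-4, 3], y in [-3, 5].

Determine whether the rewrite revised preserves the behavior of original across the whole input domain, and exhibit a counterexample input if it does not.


The two versions differ — the changes include min/max/abs usage differs, plus constant usage differs, plus loop structure differs, plus statement counts differ, plus arithmetic usage differs.
One worked example (x=-3, y=0) — original: t := 0 | u := 0 | v := 1 | iter k=3: | v := 0 | iter k=4: | v := 0 | iter k=5: | v := 0 | result 0; revised: t := 0 | v := 1 | u := 0 | v := 0 | iter k=4: | v := 0 | iter k=5: | v := 0 | result 0; agreement on 0.
Every one of the 72 inputs gives matching results.
verdict: equivalent


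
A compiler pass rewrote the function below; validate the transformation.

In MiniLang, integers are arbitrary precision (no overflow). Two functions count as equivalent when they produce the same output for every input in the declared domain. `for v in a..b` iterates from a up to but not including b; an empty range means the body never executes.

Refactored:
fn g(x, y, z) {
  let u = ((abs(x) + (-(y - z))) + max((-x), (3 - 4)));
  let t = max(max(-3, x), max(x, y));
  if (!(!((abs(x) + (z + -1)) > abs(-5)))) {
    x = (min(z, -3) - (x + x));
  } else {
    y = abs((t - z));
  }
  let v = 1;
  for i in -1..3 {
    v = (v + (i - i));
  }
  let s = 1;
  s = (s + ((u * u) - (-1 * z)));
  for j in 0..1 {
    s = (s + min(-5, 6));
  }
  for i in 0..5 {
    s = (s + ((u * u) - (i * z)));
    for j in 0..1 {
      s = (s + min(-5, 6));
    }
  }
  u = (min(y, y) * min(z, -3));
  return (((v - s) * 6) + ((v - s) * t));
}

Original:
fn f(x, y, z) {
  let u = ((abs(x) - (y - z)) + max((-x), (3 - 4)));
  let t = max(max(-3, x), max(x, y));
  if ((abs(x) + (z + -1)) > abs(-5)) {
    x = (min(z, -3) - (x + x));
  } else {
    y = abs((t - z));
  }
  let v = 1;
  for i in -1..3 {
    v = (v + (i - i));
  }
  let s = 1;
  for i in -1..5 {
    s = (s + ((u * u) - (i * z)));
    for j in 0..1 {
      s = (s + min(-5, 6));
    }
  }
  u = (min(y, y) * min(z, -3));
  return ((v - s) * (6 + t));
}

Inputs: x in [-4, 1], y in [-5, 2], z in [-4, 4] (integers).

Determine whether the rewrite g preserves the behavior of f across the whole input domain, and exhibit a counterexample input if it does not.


Equivalent — the differences include min/max/abs usage differs, loop structure differs, arithmetic usage differs, statement counts differ, constant usage differs, boolean connective usage differs, yet no declared input distinguishes the two.
Tracing x=0, y=0, z=-4: f: u becomes -4; next t becomes 0; next ((abs(x) + (z + -1)) > abs(-5)) evaluates to false; next y becomes 4; next v becomes 1; next at i=-1:; next v becomes 1; next at i=0:; next v becomes 1; next at i=1:; next v becomes 1; next at i=2:; next v becomes 1; next s becomes 1; next at i=-1:; next s becomes 13; next at j=0:; next s becomes 8; next at i=0:; next s becomes 24; next at j=0:; next s becomes 19; next at i=1:; next s becomes 39; next at j=0:; next s becomes 34; next at i=2:; next s becomes 58; next at j=0:; next s becomes 53; next at i=3:; next s becomes 81; next at j=0:; next s becomes 76; next at i=4:; next s becomes 108; next at j=0:; next s becomes 103; next u becomes -16; next final value -612 | g: u becomes -4; next t becomes 0; next (!(!((abs(x) + (z + -1)) > abs(-5)))) evaluates to false; next y becomes 4; next v becomes 1; next at i=-1:; next v becomes 1; next at i=0:; next v becomes 1; next at i=1:; next v becomes 1; next at i=2:; next v becomes 1; next s becomes 1; next s becomes 13; next at j=0:; next s becomes 8; next at i=0:; next s becomes 24; next at j=0:; next s becomes 19; next at i=1:; next s becomes 39; next at j=0:; next s becomes 34; next at i=2:; next s becomes 58; next at j=0:; next s becomes 53; next at i=3:; next s becomes 81; next at j=0:; next s becomes 76; next at i=4:; next s becomes 108; next at j=0:; next s becomes 103; next u becomes -16; next final value -612 — matching result -612.
Across all 432 domain points the two functions coincide.
verdict: equivalent


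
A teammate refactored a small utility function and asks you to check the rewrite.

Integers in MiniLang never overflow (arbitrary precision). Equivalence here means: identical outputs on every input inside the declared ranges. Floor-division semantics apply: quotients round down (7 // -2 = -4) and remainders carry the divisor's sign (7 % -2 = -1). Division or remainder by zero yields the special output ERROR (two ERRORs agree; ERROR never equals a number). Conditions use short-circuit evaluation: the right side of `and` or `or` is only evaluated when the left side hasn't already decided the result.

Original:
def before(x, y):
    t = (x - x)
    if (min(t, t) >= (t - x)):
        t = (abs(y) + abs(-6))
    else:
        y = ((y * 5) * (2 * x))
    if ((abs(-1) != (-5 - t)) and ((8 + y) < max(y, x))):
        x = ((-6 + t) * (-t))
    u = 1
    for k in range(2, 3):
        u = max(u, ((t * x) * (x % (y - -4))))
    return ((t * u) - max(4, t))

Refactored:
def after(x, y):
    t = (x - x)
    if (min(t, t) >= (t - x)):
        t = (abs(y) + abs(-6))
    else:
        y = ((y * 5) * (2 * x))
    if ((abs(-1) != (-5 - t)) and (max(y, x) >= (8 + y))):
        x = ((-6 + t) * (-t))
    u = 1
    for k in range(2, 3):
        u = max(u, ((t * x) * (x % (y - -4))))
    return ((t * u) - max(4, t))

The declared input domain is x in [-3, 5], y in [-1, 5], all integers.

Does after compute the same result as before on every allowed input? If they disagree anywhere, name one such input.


One difference looks behavioral, but it never changes the outcome for any declared input.
As a probe, take x=3, y=3: before runs t := 0 | (min(t, t) >= (t - x)): true | t := 9 | ((abs(-1) != (-5 - t)) and ((8 + y) < max(y, x))): false | u := 1 | iter k=2: | u := 81 | result 720; after runs t := 0 | (min(t, t) >= (t - x)): true | t := 9 | ((abs(-1) != (-5 - t)) and (max(y, x) >= (8 + y))): false | u := 1 | iter k=2: | u := 81 | result 720; both end at 720.
Sweeping the whole domain (63 inputs) finds no disagreement.
verdict: equivalent


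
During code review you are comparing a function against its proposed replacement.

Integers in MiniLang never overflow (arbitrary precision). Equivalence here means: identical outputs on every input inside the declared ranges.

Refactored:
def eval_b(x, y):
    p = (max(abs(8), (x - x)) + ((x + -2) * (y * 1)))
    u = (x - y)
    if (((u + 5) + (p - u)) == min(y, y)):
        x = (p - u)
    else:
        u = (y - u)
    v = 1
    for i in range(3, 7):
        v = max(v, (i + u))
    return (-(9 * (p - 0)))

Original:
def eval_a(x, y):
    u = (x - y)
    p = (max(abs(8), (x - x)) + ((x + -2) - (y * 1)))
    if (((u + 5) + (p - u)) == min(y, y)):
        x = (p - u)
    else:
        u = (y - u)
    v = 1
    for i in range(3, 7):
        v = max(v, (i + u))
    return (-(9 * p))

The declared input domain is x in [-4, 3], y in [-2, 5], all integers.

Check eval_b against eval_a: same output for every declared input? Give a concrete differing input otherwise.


On input x=-4, y=-2, eval_a returns -36 while eval_b returns -180.
verdict: not equivalent; witness: x=-4, y=-2


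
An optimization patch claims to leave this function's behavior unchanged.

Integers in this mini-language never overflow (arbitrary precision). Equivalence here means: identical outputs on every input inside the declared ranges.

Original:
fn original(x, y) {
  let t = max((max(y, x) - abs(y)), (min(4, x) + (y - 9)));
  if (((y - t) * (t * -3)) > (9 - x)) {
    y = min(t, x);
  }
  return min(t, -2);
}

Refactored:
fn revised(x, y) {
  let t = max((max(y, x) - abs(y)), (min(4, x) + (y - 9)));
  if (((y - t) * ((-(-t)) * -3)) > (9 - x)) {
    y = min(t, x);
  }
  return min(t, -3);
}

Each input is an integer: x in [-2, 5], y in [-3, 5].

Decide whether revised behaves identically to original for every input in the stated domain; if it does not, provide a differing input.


Take x=-2, y=-1.
original: t=-2, then (((y - t) * (t * -3)) > (9 - x)) is false, then returns -2
revised: t=-2, then (((y - t) * ((-(-t)) * -3)) > (9 - x)) is false, then returns -3
-2 and -3 differ, so these are not the same function on this domain.
verdict: not equivalent; witness: x=-2, y=-1


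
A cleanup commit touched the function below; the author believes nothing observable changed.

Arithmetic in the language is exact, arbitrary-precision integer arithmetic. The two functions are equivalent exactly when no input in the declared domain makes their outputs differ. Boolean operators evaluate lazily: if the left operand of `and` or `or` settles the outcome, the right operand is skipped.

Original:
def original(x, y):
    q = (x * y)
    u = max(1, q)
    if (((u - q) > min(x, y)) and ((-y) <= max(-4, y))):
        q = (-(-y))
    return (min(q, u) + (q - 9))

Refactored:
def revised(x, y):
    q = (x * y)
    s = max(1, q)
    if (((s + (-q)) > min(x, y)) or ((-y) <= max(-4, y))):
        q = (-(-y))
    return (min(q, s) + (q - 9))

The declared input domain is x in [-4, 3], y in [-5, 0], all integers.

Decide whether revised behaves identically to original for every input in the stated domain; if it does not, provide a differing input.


The rewrite breaks on x=-4, y=-5, where the results are 31 and -19.
original: q := 20 | u := 20 | (((u - q) > min(x, y)) and ((-y) <= max(-4, y))): false | result 31
revised: q := 20 | s := 20 | (((s + (-q)) > min(x, y)) or ((-y) <= max(-4, y))): true | q := -5 | result -19
verdict: not equivalent; witness: x=-4, y=-5


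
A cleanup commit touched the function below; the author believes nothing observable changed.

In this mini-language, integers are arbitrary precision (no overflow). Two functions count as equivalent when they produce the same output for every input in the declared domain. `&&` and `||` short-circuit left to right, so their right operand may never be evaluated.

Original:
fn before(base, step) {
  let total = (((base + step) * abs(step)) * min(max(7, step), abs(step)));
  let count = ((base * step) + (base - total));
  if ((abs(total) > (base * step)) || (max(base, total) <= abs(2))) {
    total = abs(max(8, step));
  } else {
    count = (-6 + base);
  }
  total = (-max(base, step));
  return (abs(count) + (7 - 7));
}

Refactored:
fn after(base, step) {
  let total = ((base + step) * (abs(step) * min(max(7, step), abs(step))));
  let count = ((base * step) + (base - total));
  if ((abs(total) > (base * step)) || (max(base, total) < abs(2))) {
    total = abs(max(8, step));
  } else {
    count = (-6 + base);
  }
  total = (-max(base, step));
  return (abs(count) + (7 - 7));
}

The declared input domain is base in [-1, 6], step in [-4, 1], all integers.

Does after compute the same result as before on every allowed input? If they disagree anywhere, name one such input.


Consider the input base=2, step=0.
before: total becomes 0; next count becomes 2; next ((abs(total) > (base * step)) || (max(base, total) <= abs(2))) evaluates to true; next total becomes 8; next total becomes -2; next final value 2
after: total becomes 0; next count becomes 2; next ((abs(total) > (base * step)) || (max(base, total) < abs(2))) evaluates to false; next count becomes -4; next total becomes -2; next final value 4
2 vs 4 — the two versions disagree here.
verdict: not equivalent; witness: base=2, step=0


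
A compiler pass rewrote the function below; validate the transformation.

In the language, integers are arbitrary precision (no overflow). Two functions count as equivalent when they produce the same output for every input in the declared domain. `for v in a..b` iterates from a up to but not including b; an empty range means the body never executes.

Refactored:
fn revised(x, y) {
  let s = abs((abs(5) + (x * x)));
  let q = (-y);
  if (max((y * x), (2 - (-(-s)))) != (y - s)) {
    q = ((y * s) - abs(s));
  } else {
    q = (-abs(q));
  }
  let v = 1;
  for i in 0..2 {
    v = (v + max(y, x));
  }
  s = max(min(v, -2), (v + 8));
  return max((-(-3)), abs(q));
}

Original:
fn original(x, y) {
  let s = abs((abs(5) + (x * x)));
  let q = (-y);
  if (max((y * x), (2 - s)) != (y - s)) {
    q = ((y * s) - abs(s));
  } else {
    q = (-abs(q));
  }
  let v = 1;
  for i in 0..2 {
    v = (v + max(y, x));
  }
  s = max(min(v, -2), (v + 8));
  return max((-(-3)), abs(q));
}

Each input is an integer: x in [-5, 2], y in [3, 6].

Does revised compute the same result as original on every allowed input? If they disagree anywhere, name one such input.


Behavior is preserved: although same computation, different form, the outputs never diverge.
Spot check at x=-4, y=4 — original: s=21, then q=-4, then (max((y * x), (2 - s)) != (y - s)) is true, then q=63, then v=1, then (i=0), then v=5, then (i=1), then v=9, then s=17, then returns 63. revised: s=21, then q=-4, then (max((y * x), (2 - (-(-s)))) != (y - s)) is true, then q=63, then v=1, then (i=0), then v=5, then (i=1), then v=9, then s=17, then returns 63. Both give 63.
Sweeping the whole domain (32 inputs) finds no disagreement.
verdict: equivalent


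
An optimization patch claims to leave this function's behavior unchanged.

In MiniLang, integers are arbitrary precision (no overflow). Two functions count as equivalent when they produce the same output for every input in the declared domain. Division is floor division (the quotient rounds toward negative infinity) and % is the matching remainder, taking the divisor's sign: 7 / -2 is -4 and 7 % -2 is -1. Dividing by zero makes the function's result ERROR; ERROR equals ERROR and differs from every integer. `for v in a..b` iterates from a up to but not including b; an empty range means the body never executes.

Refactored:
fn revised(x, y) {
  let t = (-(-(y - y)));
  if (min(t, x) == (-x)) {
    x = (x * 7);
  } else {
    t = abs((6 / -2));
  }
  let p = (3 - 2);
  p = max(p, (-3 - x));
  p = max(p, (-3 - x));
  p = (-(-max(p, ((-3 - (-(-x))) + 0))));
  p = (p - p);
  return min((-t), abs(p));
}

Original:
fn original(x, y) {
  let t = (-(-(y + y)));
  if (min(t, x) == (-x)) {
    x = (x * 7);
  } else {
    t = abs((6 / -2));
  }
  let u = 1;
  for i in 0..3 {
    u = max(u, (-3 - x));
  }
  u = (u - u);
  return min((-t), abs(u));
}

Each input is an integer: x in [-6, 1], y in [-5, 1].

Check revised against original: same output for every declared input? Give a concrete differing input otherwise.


Try x=0, y=-5.
original: t becomes -10; next (min(t, x) == (-x)) evaluates to false; next t becomes 3; next u becomes 1; next at i=0:; next u becomes 1; next at i=1:; next u becomes 1; next at i=2:; next u becomes 1; next u becomes 0; next final value -3
revised: t becomes 0; next (min(t, x) == (-x)) evaluates to true; next x becomes 0; next p becomes 1; next p becomes 1; next p becomes 1; next p becomes 1; next p becomes 0; next final value 0
-3 and 0 differ, so these are not the same function on this domain.
verdict: not equivalent; witness: x=0, y=-5


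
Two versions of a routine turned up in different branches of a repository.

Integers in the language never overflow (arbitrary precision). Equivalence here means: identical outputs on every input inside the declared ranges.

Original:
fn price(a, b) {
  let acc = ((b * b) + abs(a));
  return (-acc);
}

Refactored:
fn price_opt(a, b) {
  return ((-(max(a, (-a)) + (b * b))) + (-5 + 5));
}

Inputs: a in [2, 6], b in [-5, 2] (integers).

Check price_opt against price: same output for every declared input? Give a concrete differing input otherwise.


Reading the diff, among the changes: arithmetic usage differs; and constant usage differs; and local variable names differ; and min/max/abs usage differs; and statement counts differ.
Tracing a=2, b=2: price: acc = 6; return -6 | price_opt: return -6 — matching result -6.
Across all 40 domain points the two functions coincide.
verdict: equivalent


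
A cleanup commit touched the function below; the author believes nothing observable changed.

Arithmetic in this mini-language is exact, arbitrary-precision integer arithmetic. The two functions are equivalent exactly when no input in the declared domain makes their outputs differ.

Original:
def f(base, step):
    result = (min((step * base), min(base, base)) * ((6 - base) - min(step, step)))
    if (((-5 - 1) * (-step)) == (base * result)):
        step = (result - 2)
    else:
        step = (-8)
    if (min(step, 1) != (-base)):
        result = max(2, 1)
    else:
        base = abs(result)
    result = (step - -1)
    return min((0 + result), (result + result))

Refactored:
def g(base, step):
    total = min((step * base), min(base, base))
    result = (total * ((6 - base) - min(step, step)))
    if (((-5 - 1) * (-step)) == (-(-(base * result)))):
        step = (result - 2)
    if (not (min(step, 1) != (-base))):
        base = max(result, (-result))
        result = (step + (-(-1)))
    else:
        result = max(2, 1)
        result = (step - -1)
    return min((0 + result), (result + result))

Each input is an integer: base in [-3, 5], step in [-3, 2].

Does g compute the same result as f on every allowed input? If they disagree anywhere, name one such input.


There is a counterexample at base=-3, step=-3: -14 on one side, -4 on the other.
f: result = -36; (((-5 - 1) * (-step)) == (base * result)) -> false; step = -8; (min(step, 1) != (-base)) -> true; result = 2; result = -7; return -14
g: total = -3; result = -36; (((-5 - 1) * (-step)) == (-(-(base * result)))) -> false; (not (min(step, 1) != (-base))) -> false; result = 2; result = -2; return -4
verdict: not equivalent; witness: base=-3, step=-3


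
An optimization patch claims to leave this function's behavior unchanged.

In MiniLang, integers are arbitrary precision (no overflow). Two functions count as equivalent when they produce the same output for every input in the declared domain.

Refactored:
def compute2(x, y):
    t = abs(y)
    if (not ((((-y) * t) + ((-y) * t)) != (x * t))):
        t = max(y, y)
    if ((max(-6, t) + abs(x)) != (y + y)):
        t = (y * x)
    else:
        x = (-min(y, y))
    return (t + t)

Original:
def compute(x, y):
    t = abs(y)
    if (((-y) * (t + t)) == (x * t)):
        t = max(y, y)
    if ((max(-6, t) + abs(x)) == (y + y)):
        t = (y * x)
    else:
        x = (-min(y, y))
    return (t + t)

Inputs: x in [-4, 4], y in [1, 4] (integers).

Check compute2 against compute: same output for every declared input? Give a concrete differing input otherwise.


Try x=-4, y=1.
compute: t = 1; (((-y) * (t + t)) == (x * t)) -> false; ((max(-6, t) + abs(x)) == (y + y)) -> false; x = -1; return 2
compute2: t = 1; (not ((((-y) * t) + ((-y) * t)) != (x * t))) -> false; ((max(-6, t) + abs(x)) != (y + y)) -> true; t = -4; return -8
2 and -8 differ, so these are not the same function on this domain.
verdict: not equivalent; witness: x=-4, y=1


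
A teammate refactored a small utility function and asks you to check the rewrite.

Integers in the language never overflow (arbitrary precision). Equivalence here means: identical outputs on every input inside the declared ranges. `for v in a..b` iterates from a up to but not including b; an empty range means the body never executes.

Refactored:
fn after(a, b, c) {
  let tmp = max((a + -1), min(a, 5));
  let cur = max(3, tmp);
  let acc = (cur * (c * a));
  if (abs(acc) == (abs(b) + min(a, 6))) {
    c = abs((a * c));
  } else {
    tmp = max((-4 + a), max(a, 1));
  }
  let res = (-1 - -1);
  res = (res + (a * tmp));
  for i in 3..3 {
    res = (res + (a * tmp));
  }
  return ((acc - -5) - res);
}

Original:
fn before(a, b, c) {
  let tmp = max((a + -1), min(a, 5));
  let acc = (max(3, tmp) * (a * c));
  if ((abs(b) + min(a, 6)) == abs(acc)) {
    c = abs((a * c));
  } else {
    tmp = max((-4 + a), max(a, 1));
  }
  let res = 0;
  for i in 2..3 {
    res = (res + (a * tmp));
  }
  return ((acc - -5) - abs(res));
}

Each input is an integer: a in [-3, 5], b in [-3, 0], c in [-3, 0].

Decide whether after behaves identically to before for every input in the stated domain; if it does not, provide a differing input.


Evaluate both at a=-3, b=-3, c=-3.
before: tmp = -3; acc = 27; ((abs(b) + min(a, 6)) == abs(acc)) -> false; tmp = 1; res = 0; [i=2]; res = -3; return 29
after: tmp = -3; cur = 3; acc = 27; (abs(acc) == (abs(b) + min(a, 6))) -> false; tmp = 1; res = 0; res = -3; the i loop: no iterations; return 35
29 != 35, so the rewrite changes behavior.
verdict: not equivalent; witness: a=-3, b=-3, c=-3


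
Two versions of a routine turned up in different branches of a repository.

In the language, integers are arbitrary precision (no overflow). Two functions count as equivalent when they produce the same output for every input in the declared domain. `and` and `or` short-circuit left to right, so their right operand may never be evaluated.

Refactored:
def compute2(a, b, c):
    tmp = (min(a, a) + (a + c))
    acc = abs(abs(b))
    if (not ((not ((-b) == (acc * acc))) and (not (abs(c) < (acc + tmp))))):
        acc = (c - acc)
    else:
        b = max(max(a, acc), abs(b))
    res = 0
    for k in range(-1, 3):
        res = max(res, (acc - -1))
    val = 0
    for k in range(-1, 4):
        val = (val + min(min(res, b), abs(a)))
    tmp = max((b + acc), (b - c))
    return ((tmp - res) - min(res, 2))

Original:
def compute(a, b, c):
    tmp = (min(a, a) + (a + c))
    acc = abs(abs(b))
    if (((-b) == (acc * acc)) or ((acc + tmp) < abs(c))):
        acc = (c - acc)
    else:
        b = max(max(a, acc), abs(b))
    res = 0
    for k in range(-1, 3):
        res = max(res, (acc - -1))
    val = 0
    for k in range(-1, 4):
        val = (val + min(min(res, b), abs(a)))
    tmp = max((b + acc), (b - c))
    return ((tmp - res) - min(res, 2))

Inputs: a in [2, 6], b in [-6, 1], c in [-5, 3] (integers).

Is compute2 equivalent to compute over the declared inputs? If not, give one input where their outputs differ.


There is a counterexample at a=2, b=-6, c=-4: 3 on one side, -2 on the other.
compute: tmp becomes 0; next acc becomes 6; next (((-b) == (acc * acc)) or ((acc + tmp) < abs(c))) evaluates to false; next b becomes 6; next res becomes 0; next at k=-1:; next res becomes 7; next at k=0:; next res becomes 7; next at k=1:; next res becomes 7; next at k=2:; next res becomes 7; next val becomes 0; next at k=-1:; next val becomes 2; next at k=0:; next val becomes 4; next at k=1:; next val becomes 6; next at k=2:; next val becomes 8; next at k=3:; next val becomes 10; next tmp becomes 12; next final value 3
compute2: tmp becomes 0; next acc becomes 6; next (not ((not ((-b) == (acc * acc))) and (not (abs(c) < (acc + tmp))))) evaluates to true; next acc becomes -10; next res becomes 0; next at k=-1:; next res becomes 0; next at k=0:; next res becomes 0; next at k=1:; next res becomes 0; next at k=2:; next res becomes 0; next val becomes 0; next at k=-1:; next val becomes -6; next at k=0:; next val becomes -12; next at k=1:; next val becomes -18; next at k=2:; next val becomes -24; next at k=3:; next val becomes -30; next tmp becomes -2; next final value -2
verdict: not equivalent; witness: a=2, b=-6, c=-4
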